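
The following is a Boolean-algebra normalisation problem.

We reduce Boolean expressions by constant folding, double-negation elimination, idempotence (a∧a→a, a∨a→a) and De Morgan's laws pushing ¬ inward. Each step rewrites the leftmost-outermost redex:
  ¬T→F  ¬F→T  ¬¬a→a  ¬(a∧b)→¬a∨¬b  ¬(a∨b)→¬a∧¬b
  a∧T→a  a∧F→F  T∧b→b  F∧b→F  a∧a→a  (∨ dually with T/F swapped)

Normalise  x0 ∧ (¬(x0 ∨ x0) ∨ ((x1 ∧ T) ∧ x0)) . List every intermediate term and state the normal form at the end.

  start: x0 ∧ (¬(x0 ∨ x0) ∨ ((x1 ∧ T) ∧ x0))
  step 1: x0 ∧ ((¬x0 ∧ ¬x0) ∨ ((x1 ∧ T) ∧ x0))
  step 2: x0 ∧ (¬x0 ∨ ((x1 ∧ T) ∧ x0))
  step 3: x0 ∧ (¬x0 ∨ (x1 ∧ x0))

Answer: normal form = x0 ∧ (¬x0 ∨ (x1 ∧ x0))  (in 3 steps)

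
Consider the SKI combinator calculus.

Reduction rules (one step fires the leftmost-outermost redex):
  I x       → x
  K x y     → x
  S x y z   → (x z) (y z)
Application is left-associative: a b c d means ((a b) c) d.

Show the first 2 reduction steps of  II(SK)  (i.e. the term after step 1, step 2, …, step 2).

  start: II(SK)
  [1] I(SK)
  [2] SK

Answer: after 2 steps: SK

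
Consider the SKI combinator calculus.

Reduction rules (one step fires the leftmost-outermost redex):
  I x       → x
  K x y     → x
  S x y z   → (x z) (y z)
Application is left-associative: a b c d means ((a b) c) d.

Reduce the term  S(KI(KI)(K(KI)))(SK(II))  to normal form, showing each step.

Answer: normal form = S(K(KI))(SKI)  (in 3 steps)

Working:
  start: S(KI(KI)(K(KI)))(SK(II))
  →1  S(I(K(KI)))(SK(II))
  →2  S(K(KI))(SK(II))
  →3  S(K(KI))(SKI)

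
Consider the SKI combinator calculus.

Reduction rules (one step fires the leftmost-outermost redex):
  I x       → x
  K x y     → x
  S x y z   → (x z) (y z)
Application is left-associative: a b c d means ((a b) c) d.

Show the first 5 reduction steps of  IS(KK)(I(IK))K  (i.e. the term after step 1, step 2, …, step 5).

  start: IS(KK)(I(IK))K
  step 1: S(KK)(I(IK))K
  step 2: KKK(I(IK)K)
  step 3: K(I(IK)K)
  step 4: K(IKK)
  step 5: K(KK)

Answer: after 5 steps: K(KK)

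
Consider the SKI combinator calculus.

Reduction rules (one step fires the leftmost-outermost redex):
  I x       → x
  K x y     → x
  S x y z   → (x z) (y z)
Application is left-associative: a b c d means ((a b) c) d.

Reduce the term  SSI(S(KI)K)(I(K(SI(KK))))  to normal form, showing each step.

Answer: normal form = K(SI(KK))  (in 7 steps)

Reduction:
  start: SSI(S(KI)K)(I(K(SI(KK))))
  →1  S(S(KI)K)(I(S(KI)K))(I(K(SI(KK))))
  →2  S(KI)K(I(K(SI(KK))))(I(S(KI)K)(I(K(SI(KK)))))
  →3  KI(I(K(SI(KK))))(K(I(K(SI(KK)))))(I(S(KI)K)(I(K(SI(KK)))))
  →4  I(K(I(K(SI(KK)))))(I(S(KI)K)(I(K(SI(KK)))))
  →5  K(I(K(SI(KK))))(I(S(KI)K)(I(K(SI(KK)))))
  →6  I(K(SI(KK)))
  →7  K(SI(KK))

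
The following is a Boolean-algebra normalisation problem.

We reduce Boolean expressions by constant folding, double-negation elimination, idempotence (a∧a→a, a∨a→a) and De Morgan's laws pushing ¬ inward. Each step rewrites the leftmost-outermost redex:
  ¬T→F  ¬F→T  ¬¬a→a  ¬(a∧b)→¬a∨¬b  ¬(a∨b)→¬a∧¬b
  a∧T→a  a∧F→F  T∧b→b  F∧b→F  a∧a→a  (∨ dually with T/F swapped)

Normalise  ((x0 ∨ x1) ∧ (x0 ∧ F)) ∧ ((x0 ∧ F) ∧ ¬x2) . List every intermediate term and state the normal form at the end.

  start: ((x0 ∨ x1) ∧ (x0 ∧ F)) ∧ ((x0 ∧ F) ∧ ¬x2)
  →1  ((x0 ∨ x1) ∧ F) ∧ ((x0 ∧ F) ∧ ¬x2)
  →2  F ∧ ((x0 ∧ F) ∧ ¬x2)
  →3  F

Answer: normal form = F  (in 3 steps)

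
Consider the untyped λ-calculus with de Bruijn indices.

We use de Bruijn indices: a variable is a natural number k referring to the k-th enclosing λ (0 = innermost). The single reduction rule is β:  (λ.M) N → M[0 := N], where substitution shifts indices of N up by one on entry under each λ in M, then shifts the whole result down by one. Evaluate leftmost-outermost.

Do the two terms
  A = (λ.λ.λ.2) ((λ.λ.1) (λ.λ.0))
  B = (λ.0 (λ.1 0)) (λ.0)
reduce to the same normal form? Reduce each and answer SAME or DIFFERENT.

Term A:
  start: (λ.λ.λ.2) ((λ.λ.1) (λ.λ.0))
  [1] λ.λ.(λ.λ.1) (λ.λ.0)
  [2] λ.λ.λ.λ.λ.0

Term B:
  start: (λ.0 (λ.1 0)) (λ.0)
  [1] (λ.0) (λ.(λ.0) 0)
  [2] λ.(λ.0) 0
  [3] λ.0

Answer: DIFFERENT — A ⇓ λ.λ.λ.λ.λ.0, B ⇓ λ.0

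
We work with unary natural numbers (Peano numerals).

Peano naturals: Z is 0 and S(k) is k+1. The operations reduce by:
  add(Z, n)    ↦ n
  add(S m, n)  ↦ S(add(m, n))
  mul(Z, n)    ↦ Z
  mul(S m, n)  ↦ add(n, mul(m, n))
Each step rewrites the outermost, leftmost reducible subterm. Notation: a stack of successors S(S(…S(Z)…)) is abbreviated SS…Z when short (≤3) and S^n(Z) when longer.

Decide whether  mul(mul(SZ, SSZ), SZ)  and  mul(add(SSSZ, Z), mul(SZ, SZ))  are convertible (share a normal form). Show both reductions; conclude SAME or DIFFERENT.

Answer: DIFFERENT — A ⇓ SSZ, B ⇓ SSSZ

Reduction:
Term A:
  start: mul(mul(SZ, SSZ), SZ)
  →1  mul(add(SSZ, mul(Z, SSZ)), SZ)
  →2  mul(S(add(SZ, mul(Z, SSZ))), SZ)
  →3  add(SZ, mul(add(SZ, mul(Z, SSZ)), SZ))
  →4  S(add(Z, mul(add(SZ, mul(Z, SSZ)), SZ)))
  →5  S(mul(add(SZ, mul(Z, SSZ)), SZ))
  →6  S(mul(S(add(Z, mul(Z, SSZ))), SZ))
  →7  S(add(SZ, mul(add(Z, mul(Z, SSZ)), SZ)))
  →8  S(S(add(Z, mul(add(Z, mul(Z, SSZ)), SZ))))
  →9  S(S(mul(add(Z, mul(Z, SSZ)), SZ)))
  →10  S(S(mul(mul(Z, SSZ), SZ)))
  →11  S(S(mul(Z, SZ)))
  →12  SSZ

Term B:
  start: mul(add(SSSZ, Z), mul(SZ, SZ))
  →1  mul(S(add(SSZ, Z)), mul(SZ, SZ))
  →2  add(mul(SZ, SZ), mul(add(SSZ, Z), mul(SZ, SZ)))
  →3  add(add(SZ, mul(Z, SZ)), mul(add(SSZ, Z), mul(SZ, SZ)))
  →4  add(S(add(Z, mul(Z, SZ))), mul(add(SSZ, Z), mul(SZ, SZ)))
  →5  S(add(add(Z, mul(Z, SZ)), mul(add(SSZ, Z), mul(SZ, SZ))))
  →6  S(add(mul(Z, SZ), mul(add(SSZ, Z), mul(SZ, SZ))))
  →7  S(add(Z, mul(add(SSZ, Z), mul(SZ, SZ))))
  →8  S(mul(add(SSZ, Z), mul(SZ, SZ)))
  →9  S(mul(S(add(SZ, Z)), mul(SZ, SZ)))
  →10  S(add(mul(SZ, SZ), mul(add(SZ, Z), mul(SZ, SZ))))
  →11  S(add(add(SZ, mul(Z, SZ)), mul(add(SZ, Z), mul(SZ, SZ))))
  →12  S(add(S(add(Z, mul(Z, SZ))), mul(add(SZ, Z), mul(SZ, SZ))))
  →13  S(S(add(add(Z, mul(Z, SZ)), mul(add(SZ, Z), mul(SZ, SZ)))))
  →14  S(S(add(mul(Z, SZ), mul(add(SZ, Z), mul(SZ, SZ)))))
  →15  S(S(add(Z, mul(add(SZ, Z), mul(SZ, SZ)))))
  →16  S(S(mul(add(SZ, Z), mul(SZ, SZ))))
  →17  S(S(mul(S(add(Z, Z)), mul(SZ, SZ))))
  →18  S(S(add(mul(SZ, SZ), mul(add(Z, Z), mul(SZ, SZ)))))
  →19  S(S(add(add(SZ, mul(Z, SZ)), mul(add(Z, Z), mul(SZ, SZ)))))
  →20  S(S(add(S(add(Z, mul(Z, SZ))), mul(add(Z, Z), mul(SZ, SZ)))))
  →21  S(S(S(add(add(Z, mul(Z, SZ)), mul(add(Z, Z), mul(SZ, SZ))))))
  →22  S(S(S(add(mul(Z, SZ), mul(add(Z, Z), mul(SZ, SZ))))))
  →23  S(S(S(add(Z, mul(add(Z, Z), mul(SZ, SZ))))))
  →24  S(S(S(mul(add(Z, Z), mul(SZ, SZ)))))
  →25  S(S(S(mul(Z, mul(SZ, SZ)))))
  →26  SSSZ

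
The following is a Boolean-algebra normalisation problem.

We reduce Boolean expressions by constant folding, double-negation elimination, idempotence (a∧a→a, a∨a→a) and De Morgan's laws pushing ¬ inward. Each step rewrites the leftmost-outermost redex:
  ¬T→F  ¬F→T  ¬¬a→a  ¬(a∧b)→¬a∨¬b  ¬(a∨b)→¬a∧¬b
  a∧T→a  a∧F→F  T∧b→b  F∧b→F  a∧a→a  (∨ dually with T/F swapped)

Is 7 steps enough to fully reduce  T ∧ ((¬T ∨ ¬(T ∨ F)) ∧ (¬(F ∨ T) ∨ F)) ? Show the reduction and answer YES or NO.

  start: T ∧ ((¬T ∨ ¬(T ∨ F)) ∧ (¬(F ∨ T) ∨ F))
  →1  (¬T ∨ ¬(T ∨ F)) ∧ (¬(F ∨ T) ∨ F)
  →2  (F ∨ ¬(T ∨ F)) ∧ (¬(F ∨ T) ∨ F)
  →3  ¬(T ∨ F) ∧ (¬(F ∨ T) ∨ F)
  →4  (¬T ∧ ¬F) ∧ (¬(F ∨ T) ∨ F)
  →5  (F ∧ ¬F) ∧ (¬(F ∨ T) ∨ F)
  →6  F ∧ (¬(F ∨ T) ∨ F)
  →7  F

Answer: YES — reaches normal form F in 7 ≤ 7 steps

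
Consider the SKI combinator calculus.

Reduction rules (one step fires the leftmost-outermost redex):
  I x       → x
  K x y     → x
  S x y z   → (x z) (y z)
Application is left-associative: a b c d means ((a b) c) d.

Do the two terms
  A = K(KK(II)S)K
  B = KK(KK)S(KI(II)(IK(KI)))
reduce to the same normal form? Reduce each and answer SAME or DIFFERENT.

Answer: DIFFERENT — A ⇓ KS, B ⇓ S

Reduction:
Term A:
  start: K(KK(II)S)K
  step 1: KK(II)S
  step 2: KS

Term B:
  start: KK(KK)S(KI(II)(IK(KI)))
  step 1: KS(KI(II)(IK(KI)))
  step 2: S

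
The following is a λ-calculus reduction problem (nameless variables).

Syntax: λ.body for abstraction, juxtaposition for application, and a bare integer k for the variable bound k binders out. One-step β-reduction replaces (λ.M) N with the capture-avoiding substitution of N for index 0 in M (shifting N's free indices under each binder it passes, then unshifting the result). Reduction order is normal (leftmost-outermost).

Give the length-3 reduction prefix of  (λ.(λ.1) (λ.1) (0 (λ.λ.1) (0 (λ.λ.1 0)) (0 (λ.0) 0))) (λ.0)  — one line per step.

Answer: after 3 steps: (λ.0) (λ.λ.1) ((λ.0) (λ.λ.1 0)) ((λ.0) (λ.0) (λ.0))

Working:
  start: (λ.(λ.1) (λ.1) (0 (λ.λ.1) (0 (λ.λ.1 0)) (0 (λ.0) 0))) (λ.0)
  step 1: (λ.λ.0) (λ.λ.0) ((λ.0) (λ.λ.1) ((λ.0) (λ.λ.1 0)) ((λ.0) (λ.0) (λ.0)))
  step 2: (λ.0) ((λ.0) (λ.λ.1) ((λ.0) (λ.λ.1 0)) ((λ.0) (λ.0) (λ.0)))
  step 3: (λ.0) (λ.λ.1) ((λ.0) (λ.λ.1 0)) ((λ.0) (λ.0) (λ.0))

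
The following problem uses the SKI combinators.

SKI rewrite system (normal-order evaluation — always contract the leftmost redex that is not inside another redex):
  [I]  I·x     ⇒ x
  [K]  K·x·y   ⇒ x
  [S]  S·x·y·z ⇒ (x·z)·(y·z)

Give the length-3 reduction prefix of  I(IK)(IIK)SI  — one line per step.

  start: I(IK)(IIK)SI
  step 1: IK(IIK)SI
  step 2: K(IIK)SI
  step 3: IIKI

Answer: after 3 steps: IIKI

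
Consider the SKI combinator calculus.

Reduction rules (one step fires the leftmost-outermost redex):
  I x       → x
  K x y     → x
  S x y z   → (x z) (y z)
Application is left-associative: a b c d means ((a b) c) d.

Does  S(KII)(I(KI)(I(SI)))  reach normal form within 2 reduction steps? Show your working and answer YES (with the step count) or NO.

  start: S(KII)(I(KI)(I(SI)))
  →1  SI(I(KI)(I(SI)))
  →2  SI(KI(I(SI)))

Answer: NO — after 2 steps the term is SI(KI(I(SI))), not yet normal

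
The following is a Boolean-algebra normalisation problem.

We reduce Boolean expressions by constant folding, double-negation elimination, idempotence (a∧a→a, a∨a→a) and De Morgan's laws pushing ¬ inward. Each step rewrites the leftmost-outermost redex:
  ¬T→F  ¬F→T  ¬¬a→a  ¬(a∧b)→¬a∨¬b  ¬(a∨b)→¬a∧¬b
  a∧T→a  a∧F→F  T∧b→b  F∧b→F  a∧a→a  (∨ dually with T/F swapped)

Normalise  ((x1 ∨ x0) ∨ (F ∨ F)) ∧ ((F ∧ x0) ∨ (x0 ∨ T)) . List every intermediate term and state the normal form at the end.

Answer: normal form = x1 ∨ x0  (in 6 steps)

Reduction:
  start: ((x1 ∨ x0) ∨ (F ∨ F)) ∧ ((F ∧ x0) ∨ (x0 ∨ T))
  step 1: ((x1 ∨ x0) ∨ F) ∧ ((F ∧ x0) ∨ (x0 ∨ T))
  step 2: (x1 ∨ x0) ∧ ((F ∧ x0) ∨ (x0 ∨ T))
  step 3: (x1 ∨ x0) ∧ (F ∨ (x0 ∨ T))
  step 4: (x1 ∨ x0) ∧ (x0 ∨ T)
  step 5: (x1 ∨ x0) ∧ T
  step 6: x1 ∨ x0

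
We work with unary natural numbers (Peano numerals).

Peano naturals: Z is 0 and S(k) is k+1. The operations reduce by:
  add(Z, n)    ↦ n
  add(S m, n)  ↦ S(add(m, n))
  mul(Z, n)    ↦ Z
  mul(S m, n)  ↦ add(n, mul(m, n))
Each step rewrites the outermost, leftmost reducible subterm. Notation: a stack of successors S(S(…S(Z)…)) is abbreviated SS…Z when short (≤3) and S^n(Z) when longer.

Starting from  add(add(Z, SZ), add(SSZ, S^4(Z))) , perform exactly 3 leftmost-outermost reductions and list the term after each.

  start: add(add(Z, SZ), add(SSZ, S^4(Z)))
  [1] add(SZ, add(SSZ, S^4(Z)))
  [2] S(add(Z, add(SSZ, S^4(Z))))
  [3] S(add(SSZ, S^4(Z)))

Answer: after 3 steps: S(add(SSZ, S^4(Z)))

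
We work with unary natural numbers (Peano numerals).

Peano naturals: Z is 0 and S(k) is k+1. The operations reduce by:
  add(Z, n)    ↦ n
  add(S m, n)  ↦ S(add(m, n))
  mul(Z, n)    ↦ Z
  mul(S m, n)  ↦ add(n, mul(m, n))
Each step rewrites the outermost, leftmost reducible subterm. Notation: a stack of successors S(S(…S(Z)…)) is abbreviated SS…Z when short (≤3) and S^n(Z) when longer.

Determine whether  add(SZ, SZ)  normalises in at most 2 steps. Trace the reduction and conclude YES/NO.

  start: add(SZ, SZ)
  →1  S(add(Z, SZ))
  →2  SSZ

Answer: YES — reaches normal form SSZ in 2 ≤ 2 steps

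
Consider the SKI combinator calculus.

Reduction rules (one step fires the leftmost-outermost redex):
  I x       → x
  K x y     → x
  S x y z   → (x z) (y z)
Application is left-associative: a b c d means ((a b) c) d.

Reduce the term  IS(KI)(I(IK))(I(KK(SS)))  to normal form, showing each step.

  start: IS(KI)(I(IK))(I(KK(SS)))
  [1] S(KI)(I(IK))(I(KK(SS)))
  [2] KI(I(KK(SS)))(I(IK)(I(KK(SS))))
  [3] I(I(IK)(I(KK(SS))))
  [4] I(IK)(I(KK(SS)))
  [5] IK(I(KK(SS)))
  [6] K(I(KK(SS)))
  [7] K(KK(SS))
  [8] KK

Answer: normal form = KK  (in 8 steps)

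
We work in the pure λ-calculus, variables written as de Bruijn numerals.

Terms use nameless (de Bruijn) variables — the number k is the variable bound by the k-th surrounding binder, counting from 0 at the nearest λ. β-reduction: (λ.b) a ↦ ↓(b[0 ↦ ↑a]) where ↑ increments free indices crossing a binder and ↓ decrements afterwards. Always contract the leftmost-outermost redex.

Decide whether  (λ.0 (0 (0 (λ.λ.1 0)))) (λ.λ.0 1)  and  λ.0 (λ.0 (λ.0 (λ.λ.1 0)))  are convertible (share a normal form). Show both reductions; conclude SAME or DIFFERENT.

Term A:
  start: (λ.0 (0 (0 (λ.λ.1 0)))) (λ.λ.0 1)
  step 1: (λ.λ.0 1) ((λ.λ.0 1) ((λ.λ.0 1) (λ.λ.1 0)))
  step 2: λ.0 ((λ.λ.0 1) ((λ.λ.0 1) (λ.λ.1 0)))
  step 3: λ.0 (λ.0 ((λ.λ.0 1) (λ.λ.1 0)))
  step 4: λ.0 (λ.0 (λ.0 (λ.λ.1 0)))

Term B:
  start: λ.0 (λ.0 (λ.0 (λ.λ.1 0)))

Answer: SAME — A ⇓ λ.0 (λ.0 (λ.0 (λ.λ.1 0))), B ⇓ λ.0 (λ.0 (λ.0 (λ.λ.1 0)))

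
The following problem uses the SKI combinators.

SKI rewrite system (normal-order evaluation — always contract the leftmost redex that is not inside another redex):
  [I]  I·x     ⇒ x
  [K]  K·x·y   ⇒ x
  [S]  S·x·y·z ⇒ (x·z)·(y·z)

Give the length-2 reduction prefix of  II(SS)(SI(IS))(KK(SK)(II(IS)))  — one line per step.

  start: II(SS)(SI(IS))(KK(SK)(II(IS)))
  step 1: I(SS)(SI(IS))(KK(SK)(II(IS)))
  step 2: SS(SI(IS))(KK(SK)(II(IS)))

Answer: after 2 steps: SS(SI(IS))(KK(SK)(II(IS)))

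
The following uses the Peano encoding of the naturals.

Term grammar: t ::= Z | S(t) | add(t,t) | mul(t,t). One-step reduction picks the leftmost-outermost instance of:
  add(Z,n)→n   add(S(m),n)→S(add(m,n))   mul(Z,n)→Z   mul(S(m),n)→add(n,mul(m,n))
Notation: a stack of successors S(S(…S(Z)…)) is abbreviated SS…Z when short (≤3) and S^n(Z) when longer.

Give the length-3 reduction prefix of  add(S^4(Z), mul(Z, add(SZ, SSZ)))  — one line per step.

  start: add(S^4(Z), mul(Z, add(SZ, SSZ)))
  [1] S(add(SSSZ, mul(Z, add(SZ, SSZ))))
  [2] S(S(add(SSZ, mul(Z, add(SZ, SSZ)))))
  [3] S(S(S(add(SZ, mul(Z, add(SZ, SSZ))))))

Answer: after 3 steps: S(S(S(add(SZ, mul(Z, add(SZ, SSZ))))))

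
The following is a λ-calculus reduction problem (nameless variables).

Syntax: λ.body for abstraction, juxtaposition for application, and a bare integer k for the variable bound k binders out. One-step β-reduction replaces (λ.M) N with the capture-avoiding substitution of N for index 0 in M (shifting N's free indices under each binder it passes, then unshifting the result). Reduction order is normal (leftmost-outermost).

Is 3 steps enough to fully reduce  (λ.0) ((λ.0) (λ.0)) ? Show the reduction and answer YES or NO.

  start: (λ.0) ((λ.0) (λ.0))
  →1  (λ.0) (λ.0)
  →2  λ.0

Answer: YES — reaches normal form λ.0 in 2 ≤ 3 steps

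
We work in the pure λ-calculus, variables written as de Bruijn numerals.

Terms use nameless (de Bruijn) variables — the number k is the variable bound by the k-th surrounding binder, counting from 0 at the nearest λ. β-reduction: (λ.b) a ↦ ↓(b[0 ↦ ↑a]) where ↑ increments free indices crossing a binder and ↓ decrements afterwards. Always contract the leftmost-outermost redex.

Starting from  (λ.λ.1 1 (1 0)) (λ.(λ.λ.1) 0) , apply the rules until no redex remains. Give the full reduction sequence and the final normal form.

  start: (λ.λ.1 1 (1 0)) (λ.(λ.λ.1) 0)
  →1  λ.(λ.(λ.λ.1) 0) (λ.(λ.λ.1) 0) ((λ.(λ.λ.1) 0) 0)
  →2  λ.(λ.λ.1) (λ.(λ.λ.1) 0) ((λ.(λ.λ.1) 0) 0)
  →3  λ.(λ.λ.(λ.λ.1) 0) ((λ.(λ.λ.1) 0) 0)
  →4  λ.λ.(λ.λ.1) 0
  →5  λ.λ.λ.1

Answer: normal form = λ.λ.λ.1  (in 5 steps)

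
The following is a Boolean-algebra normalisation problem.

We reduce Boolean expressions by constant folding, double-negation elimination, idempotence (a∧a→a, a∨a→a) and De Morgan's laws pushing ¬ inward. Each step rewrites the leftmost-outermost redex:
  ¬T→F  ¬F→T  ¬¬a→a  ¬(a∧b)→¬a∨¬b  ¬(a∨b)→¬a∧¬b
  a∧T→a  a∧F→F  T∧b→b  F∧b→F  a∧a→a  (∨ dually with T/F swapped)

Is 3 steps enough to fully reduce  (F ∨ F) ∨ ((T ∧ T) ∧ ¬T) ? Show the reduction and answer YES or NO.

Answer: NO — after 3 steps the term is T ∧ ¬T, not yet normal

Working:
  start: (F ∨ F) ∨ ((T ∧ T) ∧ ¬T)
  step 1: F ∨ ((T ∧ T) ∧ ¬T)
  step 2: (T ∧ T) ∧ ¬T
  step 3: T ∧ ¬T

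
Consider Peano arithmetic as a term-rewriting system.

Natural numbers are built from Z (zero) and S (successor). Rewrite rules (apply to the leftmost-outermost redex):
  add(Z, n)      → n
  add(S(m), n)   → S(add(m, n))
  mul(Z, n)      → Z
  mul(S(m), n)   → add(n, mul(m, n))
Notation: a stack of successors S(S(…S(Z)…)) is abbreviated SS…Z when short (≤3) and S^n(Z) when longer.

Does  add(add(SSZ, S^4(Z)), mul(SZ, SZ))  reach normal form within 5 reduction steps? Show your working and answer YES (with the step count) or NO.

Answer: NO — after 5 steps the term is S(S(add(S^4(Z), mul(SZ, SZ)))), not yet normal

Reduction:
  start: add(add(SSZ, S^4(Z)), mul(SZ, SZ))
  [1] add(S(add(SZ, S^4(Z))), mul(SZ, SZ))
  [2] S(add(add(SZ, S^4(Z)), mul(SZ, SZ)))
  [3] S(add(S(add(Z, S^4(Z))), mul(SZ, SZ)))
  [4] S(S(add(add(Z, S^4(Z)), mul(SZ, SZ))))
  [5] S(S(add(S^4(Z), mul(SZ, SZ))))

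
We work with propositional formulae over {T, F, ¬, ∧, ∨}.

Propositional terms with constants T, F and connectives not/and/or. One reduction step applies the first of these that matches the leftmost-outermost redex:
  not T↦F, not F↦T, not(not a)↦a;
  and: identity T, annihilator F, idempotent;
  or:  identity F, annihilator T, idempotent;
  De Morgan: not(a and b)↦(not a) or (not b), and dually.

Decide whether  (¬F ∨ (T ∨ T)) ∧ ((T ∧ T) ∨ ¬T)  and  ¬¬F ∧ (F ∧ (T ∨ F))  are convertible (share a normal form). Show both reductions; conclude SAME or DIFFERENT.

Answer: DIFFERENT — A ⇓ T, B ⇓ F

Derivation:
Term A:
  start: (¬F ∨ (T ∨ T)) ∧ ((T ∧ T) ∨ ¬T)
  step 1: (T ∨ (T ∨ T)) ∧ ((T ∧ T) ∨ ¬T)
  step 2: T ∧ ((T ∧ T) ∨ ¬T)
  step 3: (T ∧ T) ∨ ¬T
  step 4: T ∨ ¬T
  step 5: T

Term B:
  start: ¬¬F ∧ (F ∧ (T ∨ F))
  step 1: F ∧ (F ∧ (T ∨ F))
  step 2: F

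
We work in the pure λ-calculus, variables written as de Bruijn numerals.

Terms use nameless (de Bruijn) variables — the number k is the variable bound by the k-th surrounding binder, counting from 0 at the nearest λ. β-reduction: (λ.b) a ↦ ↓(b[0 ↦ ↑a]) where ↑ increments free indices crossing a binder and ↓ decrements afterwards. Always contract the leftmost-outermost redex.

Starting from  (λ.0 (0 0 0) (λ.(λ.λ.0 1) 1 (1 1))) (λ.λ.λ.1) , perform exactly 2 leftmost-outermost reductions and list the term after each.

Answer: after 2 steps: (λ.λ.1) (λ.(λ.λ.0 1) (λ.λ.λ.1) ((λ.λ.λ.1) (λ.λ.λ.1)))

Reduction:
  start: (λ.0 (0 0 0) (λ.(λ.λ.0 1) 1 (1 1))) (λ.λ.λ.1)
  →1  (λ.λ.λ.1) ((λ.λ.λ.1) (λ.λ.λ.1) (λ.λ.λ.1)) (λ.(λ.λ.0 1) (λ.λ.λ.1) ((λ.λ.λ.1) (λ.λ.λ.1)))
  →2  (λ.λ.1) (λ.(λ.λ.0 1) (λ.λ.λ.1) ((λ.λ.λ.1) (λ.λ.λ.1)))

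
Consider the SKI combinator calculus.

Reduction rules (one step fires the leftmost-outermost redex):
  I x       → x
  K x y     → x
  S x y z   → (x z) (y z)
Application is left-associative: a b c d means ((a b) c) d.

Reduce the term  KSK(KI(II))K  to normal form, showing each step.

Answer: normal form = SIK  (in 2 steps)

Working:
  start: KSK(KI(II))K
  [1] S(KI(II))K
  [2] SIK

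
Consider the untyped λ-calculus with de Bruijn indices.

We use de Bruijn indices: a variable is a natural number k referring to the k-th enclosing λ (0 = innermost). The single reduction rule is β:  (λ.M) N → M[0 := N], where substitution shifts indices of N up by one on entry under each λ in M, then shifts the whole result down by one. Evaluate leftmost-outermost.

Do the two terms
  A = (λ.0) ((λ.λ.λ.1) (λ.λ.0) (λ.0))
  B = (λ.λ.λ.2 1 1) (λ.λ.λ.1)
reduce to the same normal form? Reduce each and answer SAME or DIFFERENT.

Term A:
  start: (λ.0) ((λ.λ.λ.1) (λ.λ.0) (λ.0))
  [1] (λ.λ.λ.1) (λ.λ.0) (λ.0)
  [2] (λ.λ.1) (λ.0)
  [3] λ.λ.0

Term B:
  start: (λ.λ.λ.2 1 1) (λ.λ.λ.1)
  [1] λ.λ.(λ.λ.λ.1) 1 1
  [2] λ.λ.(λ.λ.1) 1
  [3] λ.λ.λ.2

Answer: DIFFERENT — A ⇓ λ.λ.0, B ⇓ λ.λ.λ.2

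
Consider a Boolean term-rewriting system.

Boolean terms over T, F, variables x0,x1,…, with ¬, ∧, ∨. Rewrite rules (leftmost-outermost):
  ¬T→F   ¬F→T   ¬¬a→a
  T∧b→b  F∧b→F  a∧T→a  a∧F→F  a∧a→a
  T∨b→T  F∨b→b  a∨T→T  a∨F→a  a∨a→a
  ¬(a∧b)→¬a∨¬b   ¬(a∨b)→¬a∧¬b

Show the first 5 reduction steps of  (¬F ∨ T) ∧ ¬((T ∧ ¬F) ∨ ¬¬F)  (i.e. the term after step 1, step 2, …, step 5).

  start: (¬F ∨ T) ∧ ¬((T ∧ ¬F) ∨ ¬¬F)
  →1  T ∧ ¬((T ∧ ¬F) ∨ ¬¬F)
  →2  ¬((T ∧ ¬F) ∨ ¬¬F)
  →3  ¬(T ∧ ¬F) ∧ ¬¬¬F
  →4  (¬T ∨ ¬¬F) ∧ ¬¬¬F
  →5  (F ∨ ¬¬F) ∧ ¬¬¬F

Answer: after 5 steps: (F ∨ ¬¬F) ∧ ¬¬¬F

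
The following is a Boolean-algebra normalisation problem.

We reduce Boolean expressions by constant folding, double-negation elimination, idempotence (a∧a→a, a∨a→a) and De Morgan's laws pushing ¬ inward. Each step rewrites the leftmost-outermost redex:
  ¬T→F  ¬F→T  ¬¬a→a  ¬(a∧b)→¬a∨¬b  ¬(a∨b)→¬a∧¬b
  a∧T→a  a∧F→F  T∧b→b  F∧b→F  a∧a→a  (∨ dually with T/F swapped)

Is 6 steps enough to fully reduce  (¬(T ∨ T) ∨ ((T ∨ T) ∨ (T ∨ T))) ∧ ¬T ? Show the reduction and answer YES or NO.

Answer: NO — after 6 steps the term is T ∧ ¬T, not yet normal

Reduction:
  start: (¬(T ∨ T) ∨ ((T ∨ T) ∨ (T ∨ T))) ∧ ¬T
  →1  ((¬T ∧ ¬T) ∨ ((T ∨ T) ∨ (T ∨ T))) ∧ ¬T
  →2  (¬T ∨ ((T ∨ T) ∨ (T ∨ T))) ∧ ¬T
  →3  (F ∨ ((T ∨ T) ∨ (T ∨ T))) ∧ ¬T
  →4  ((T ∨ T) ∨ (T ∨ T)) ∧ ¬T
  →5  (T ∨ T) ∧ ¬T
  →6  T ∧ ¬T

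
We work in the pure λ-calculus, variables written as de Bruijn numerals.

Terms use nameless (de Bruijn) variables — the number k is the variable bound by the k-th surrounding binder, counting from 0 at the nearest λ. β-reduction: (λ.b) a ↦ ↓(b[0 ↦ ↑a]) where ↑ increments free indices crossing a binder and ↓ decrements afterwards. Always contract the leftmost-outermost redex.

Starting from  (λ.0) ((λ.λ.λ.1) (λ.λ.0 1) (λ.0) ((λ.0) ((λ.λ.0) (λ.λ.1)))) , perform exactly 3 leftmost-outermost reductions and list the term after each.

  start: (λ.0) ((λ.λ.λ.1) (λ.λ.0 1) (λ.0) ((λ.0) ((λ.λ.0) (λ.λ.1))))
  →1  (λ.λ.λ.1) (λ.λ.0 1) (λ.0) ((λ.0) ((λ.λ.0) (λ.λ.1)))
  →2  (λ.λ.1) (λ.0) ((λ.0) ((λ.λ.0) (λ.λ.1)))
  →3  (λ.λ.0) ((λ.0) ((λ.λ.0) (λ.λ.1)))

Answer: after 3 steps: (λ.λ.0) ((λ.0) ((λ.λ.0) (λ.λ.1)))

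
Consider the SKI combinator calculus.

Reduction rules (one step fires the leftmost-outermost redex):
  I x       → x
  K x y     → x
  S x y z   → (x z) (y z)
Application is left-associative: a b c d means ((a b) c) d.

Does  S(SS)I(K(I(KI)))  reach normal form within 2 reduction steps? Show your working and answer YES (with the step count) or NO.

Answer: NO — after 2 steps the term is S(I(K(I(KI))))(K(I(KI))(I(K(I(KI))))), not yet normal

Reduction:
  start: S(SS)I(K(I(KI)))
  step 1: SS(K(I(KI)))(I(K(I(KI))))
  step 2: S(I(K(I(KI))))(K(I(KI))(I(K(I(KI)))))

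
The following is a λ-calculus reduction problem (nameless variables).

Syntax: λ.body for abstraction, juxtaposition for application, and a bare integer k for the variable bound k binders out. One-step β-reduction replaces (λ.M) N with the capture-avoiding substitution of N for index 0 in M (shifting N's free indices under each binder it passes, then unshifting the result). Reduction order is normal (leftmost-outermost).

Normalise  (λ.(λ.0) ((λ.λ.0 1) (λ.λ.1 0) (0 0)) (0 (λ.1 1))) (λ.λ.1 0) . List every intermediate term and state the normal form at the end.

Answer: normal form = λ.λ.λ.1 0  (in 14 steps)

Derivation:
  start: (λ.(λ.0) ((λ.λ.0 1) (λ.λ.1 0) (0 0)) (0 (λ.1 1))) (λ.λ.1 0)
  [1] (λ.0) ((λ.λ.0 1) (λ.λ.1 0) ((λ.λ.1 0) (λ.λ.1 0))) ((λ.λ.1 0) (λ.(λ.λ.1 0) (λ.λ.1 0)))
  [2] (λ.λ.0 1) (λ.λ.1 0) ((λ.λ.1 0) (λ.λ.1 0)) ((λ.λ.1 0) (λ.(λ.λ.1 0) (λ.λ.1 0)))
  [3] (λ.0 (λ.λ.1 0)) ((λ.λ.1 0) (λ.λ.1 0)) ((λ.λ.1 0) (λ.(λ.λ.1 0) (λ.λ.1 0)))
  [4] (λ.λ.1 0) (λ.λ.1 0) (λ.λ.1 0) ((λ.λ.1 0) (λ.(λ.λ.1 0) (λ.λ.1 0)))
  [5] (λ.(λ.λ.1 0) 0) (λ.λ.1 0) ((λ.λ.1 0) (λ.(λ.λ.1 0) (λ.λ.1 0)))
  [6] (λ.λ.1 0) (λ.λ.1 0) ((λ.λ.1 0) (λ.(λ.λ.1 0) (λ.λ.1 0)))
  [7] (λ.(λ.λ.1 0) 0) ((λ.λ.1 0) (λ.(λ.λ.1 0) (λ.λ.1 0)))
  [8] (λ.λ.1 0) ((λ.λ.1 0) (λ.(λ.λ.1 0) (λ.λ.1 0)))
  [9] λ.(λ.λ.1 0) (λ.(λ.λ.1 0) (λ.λ.1 0)) 0
  [10] λ.(λ.(λ.(λ.λ.1 0) (λ.λ.1 0)) 0) 0
  [11] λ.(λ.(λ.λ.1 0) (λ.λ.1 0)) 0
  [12] λ.(λ.λ.1 0) (λ.λ.1 0)
  [13] λ.λ.(λ.λ.1 0) 0
  [14] λ.λ.λ.1 0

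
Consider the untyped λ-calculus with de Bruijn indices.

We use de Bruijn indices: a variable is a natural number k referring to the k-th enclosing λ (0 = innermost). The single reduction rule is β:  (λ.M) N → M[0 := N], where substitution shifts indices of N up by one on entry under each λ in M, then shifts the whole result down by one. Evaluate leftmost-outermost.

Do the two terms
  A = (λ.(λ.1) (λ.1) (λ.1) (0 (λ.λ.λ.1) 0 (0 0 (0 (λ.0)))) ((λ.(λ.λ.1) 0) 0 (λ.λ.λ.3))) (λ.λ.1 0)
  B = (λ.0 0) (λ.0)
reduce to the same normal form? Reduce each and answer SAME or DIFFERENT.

Term A:
  start: (λ.(λ.1) (λ.1) (λ.1) (0 (λ.λ.λ.1) 0 (0 0 (0 (λ.0)))) ((λ.(λ.λ.1) 0) 0 (λ.λ.λ.3))) (λ.λ.1 0)
  →1  (λ.λ.λ.1 0) (λ.λ.λ.1 0) (λ.λ.λ.1 0) ((λ.λ.1 0) (λ.λ.λ.1) (λ.λ.1 0) ((λ.λ.1 0) (λ.λ.1 0) ((λ.λ.1 0) (λ.0)))) ((λ.(λ.λ.1) 0) (λ.λ.1 0) (λ.λ.λ.λ.λ.1 0))
  →2  (λ.λ.1 0) (λ.λ.λ.1 0) ((λ.λ.1 0) (λ.λ.λ.1) (λ.λ.1 0) ((λ.λ.1 0) (λ.λ.1 0) ((λ.λ.1 0) (λ.0)))) ((λ.(λ.λ.1) 0) (λ.λ.1 0) (λ.λ.λ.λ.λ.1 0))
  →3  (λ.(λ.λ.λ.1 0) 0) ((λ.λ.1 0) (λ.λ.λ.1) (λ.λ.1 0) ((λ.λ.1 0) (λ.λ.1 0) ((λ.λ.1 0) (λ.0)))) ((λ.(λ.λ.1) 0) (λ.λ.1 0) (λ.λ.λ.λ.λ.1 0))
  →4  (λ.λ.λ.1 0) ((λ.λ.1 0) (λ.λ.λ.1) (λ.λ.1 0) ((λ.λ.1 0) (λ.λ.1 0) ((λ.λ.1 0) (λ.0)))) ((λ.(λ.λ.1) 0) (λ.λ.1 0) (λ.λ.λ.λ.λ.1 0))
  →5  (λ.λ.1 0) ((λ.(λ.λ.1) 0) (λ.λ.1 0) (λ.λ.λ.λ.λ.1 0))
  →6  λ.(λ.(λ.λ.1) 0) (λ.λ.1 0) (λ.λ.λ.λ.λ.1 0) 0
  →7  λ.(λ.λ.1) (λ.λ.1 0) (λ.λ.λ.λ.λ.1 0) 0
  →8  λ.(λ.λ.λ.1 0) (λ.λ.λ.λ.λ.1 0) 0
  →9  λ.(λ.λ.1 0) 0
  →10  λ.λ.1 0

Term B:
  start: (λ.0 0) (λ.0)
  →1  (λ.0) (λ.0)
  →2  λ.0

Answer: DIFFERENT — A ⇓ λ.λ.1 0, B ⇓ λ.0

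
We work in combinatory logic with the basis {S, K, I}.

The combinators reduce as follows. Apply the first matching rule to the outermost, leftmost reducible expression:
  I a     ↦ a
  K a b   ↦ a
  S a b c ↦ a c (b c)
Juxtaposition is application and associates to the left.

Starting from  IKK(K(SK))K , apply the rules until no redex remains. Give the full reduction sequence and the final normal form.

  start: IKK(K(SK))K
  →1  KK(K(SK))K
  →2  KK

Answer: normal form = KK  (in 2 steps)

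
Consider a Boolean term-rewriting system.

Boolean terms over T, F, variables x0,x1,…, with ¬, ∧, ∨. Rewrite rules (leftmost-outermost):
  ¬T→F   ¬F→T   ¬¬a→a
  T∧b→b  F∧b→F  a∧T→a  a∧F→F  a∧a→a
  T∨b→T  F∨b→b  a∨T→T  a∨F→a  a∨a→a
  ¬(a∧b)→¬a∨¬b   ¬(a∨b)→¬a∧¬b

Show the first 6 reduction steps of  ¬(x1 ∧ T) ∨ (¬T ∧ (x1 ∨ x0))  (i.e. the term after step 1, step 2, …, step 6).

Answer: after 6 steps: ¬x1

Working:
  start: ¬(x1 ∧ T) ∨ (¬T ∧ (x1 ∨ x0))
  →1  (¬x1 ∨ ¬T) ∨ (¬T ∧ (x1 ∨ x0))
  →2  (¬x1 ∨ F) ∨ (¬T ∧ (x1 ∨ x0))
  →3  ¬x1 ∨ (¬T ∧ (x1 ∨ x0))
  →4  ¬x1 ∨ (F ∧ (x1 ∨ x0))
  →5  ¬x1 ∨ F
  →6  ¬x1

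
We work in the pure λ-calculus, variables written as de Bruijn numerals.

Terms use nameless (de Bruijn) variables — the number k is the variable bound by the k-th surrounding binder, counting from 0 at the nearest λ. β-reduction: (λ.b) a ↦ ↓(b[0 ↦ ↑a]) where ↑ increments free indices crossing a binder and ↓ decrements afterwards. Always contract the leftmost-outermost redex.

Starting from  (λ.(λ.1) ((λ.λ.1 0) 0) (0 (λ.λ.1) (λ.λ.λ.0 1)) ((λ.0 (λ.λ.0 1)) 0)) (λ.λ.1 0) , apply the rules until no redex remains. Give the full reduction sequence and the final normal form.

Answer: normal form = λ.λ.λ.0 1  (in 8 steps)

Working:
  start: (λ.(λ.1) ((λ.λ.1 0) 0) (0 (λ.λ.1) (λ.λ.λ.0 1)) ((λ.0 (λ.λ.0 1)) 0)) (λ.λ.1 0)
  →1  (λ.λ.λ.1 0) ((λ.λ.1 0) (λ.λ.1 0)) ((λ.λ.1 0) (λ.λ.1) (λ.λ.λ.0 1)) ((λ.0 (λ.λ.0 1)) (λ.λ.1 0))
  →2  (λ.λ.1 0) ((λ.λ.1 0) (λ.λ.1) (λ.λ.λ.0 1)) ((λ.0 (λ.λ.0 1)) (λ.λ.1 0))
  →3  (λ.(λ.λ.1 0) (λ.λ.1) (λ.λ.λ.0 1) 0) ((λ.0 (λ.λ.0 1)) (λ.λ.1 0))
  →4  (λ.λ.1 0) (λ.λ.1) (λ.λ.λ.0 1) ((λ.0 (λ.λ.0 1)) (λ.λ.1 0))
  →5  (λ.(λ.λ.1) 0) (λ.λ.λ.0 1) ((λ.0 (λ.λ.0 1)) (λ.λ.1 0))
  →6  (λ.λ.1) (λ.λ.λ.0 1) ((λ.0 (λ.λ.0 1)) (λ.λ.1 0))
  →7  (λ.λ.λ.λ.0 1) ((λ.0 (λ.λ.0 1)) (λ.λ.1 0))
  →8  λ.λ.λ.0 1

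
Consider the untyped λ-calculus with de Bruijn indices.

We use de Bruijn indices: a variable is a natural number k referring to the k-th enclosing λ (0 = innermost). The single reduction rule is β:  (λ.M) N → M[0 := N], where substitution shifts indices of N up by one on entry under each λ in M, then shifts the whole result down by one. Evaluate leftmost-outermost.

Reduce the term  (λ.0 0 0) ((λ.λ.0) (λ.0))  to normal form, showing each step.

  start: (λ.0 0 0) ((λ.λ.0) (λ.0))
  [1] (λ.λ.0) (λ.0) ((λ.λ.0) (λ.0)) ((λ.λ.0) (λ.0))
  [2] (λ.0) ((λ.λ.0) (λ.0)) ((λ.λ.0) (λ.0))
  [3] (λ.λ.0) (λ.0) ((λ.λ.0) (λ.0))
  [4] (λ.0) ((λ.λ.0) (λ.0))
  [5] (λ.λ.0) (λ.0)
  [6] λ.0

Answer: normal form = λ.0  (in 6 steps)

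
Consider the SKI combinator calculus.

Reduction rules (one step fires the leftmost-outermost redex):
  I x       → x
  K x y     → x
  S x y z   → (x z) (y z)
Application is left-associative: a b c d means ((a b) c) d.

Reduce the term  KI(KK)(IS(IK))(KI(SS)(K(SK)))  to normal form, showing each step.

  start: KI(KK)(IS(IK))(KI(SS)(K(SK)))
  →1  I(IS(IK))(KI(SS)(K(SK)))
  →2  IS(IK)(KI(SS)(K(SK)))
  →3  S(IK)(KI(SS)(K(SK)))
  →4  SK(KI(SS)(K(SK)))
  →5  SK(I(K(SK)))
  →6  SK(K(SK))

Answer: normal form = SK(K(SK))  (in 6 steps)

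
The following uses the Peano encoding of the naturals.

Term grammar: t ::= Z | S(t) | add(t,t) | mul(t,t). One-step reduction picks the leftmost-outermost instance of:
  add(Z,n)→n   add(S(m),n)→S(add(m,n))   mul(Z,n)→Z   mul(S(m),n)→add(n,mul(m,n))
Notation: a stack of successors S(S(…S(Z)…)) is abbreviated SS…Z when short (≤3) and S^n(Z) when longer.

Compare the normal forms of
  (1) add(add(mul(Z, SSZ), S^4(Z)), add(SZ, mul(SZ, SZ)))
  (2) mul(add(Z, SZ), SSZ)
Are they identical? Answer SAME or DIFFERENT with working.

Answer: DIFFERENT — A ⇓ S^6(Z), B ⇓ SSZ

Reduction:
Term A:
  start: add(add(mul(Z, SSZ), S^4(Z)), add(SZ, mul(SZ, SZ)))
  [1] add(add(Z, S^4(Z)), add(SZ, mul(SZ, SZ)))
  [2] add(S^4(Z), add(SZ, mul(SZ, SZ)))
  [3] S(add(SSSZ, add(SZ, mul(SZ, SZ))))
  [4] S(S(add(SSZ, add(SZ, mul(SZ, SZ)))))
  [5] S(S(S(add(SZ, add(SZ, mul(SZ, SZ))))))
  [6] S(S(S(S(add(Z, add(SZ, mul(SZ, SZ)))))))
  [7] S(S(S(S(add(SZ, mul(SZ, SZ))))))
  [8] S(S(S(S(S(add(Z, mul(SZ, SZ)))))))
  [9] S(S(S(S(S(mul(SZ, SZ))))))
  [10] S(S(S(S(S(add(SZ, mul(Z, SZ)))))))
  [11] S(S(S(S(S(S(add(Z, mul(Z, SZ))))))))
  [12] S(S(S(S(S(S(mul(Z, SZ)))))))
  [13] S^6(Z)

Term B:
  start: mul(add(Z, SZ), SSZ)
  [1] mul(SZ, SSZ)
  [2] add(SSZ, mul(Z, SSZ))
  [3] S(add(SZ, mul(Z, SSZ)))
  [4] S(S(add(Z, mul(Z, SSZ))))
  [5] S(S(mul(Z, SSZ)))
  [6] SSZ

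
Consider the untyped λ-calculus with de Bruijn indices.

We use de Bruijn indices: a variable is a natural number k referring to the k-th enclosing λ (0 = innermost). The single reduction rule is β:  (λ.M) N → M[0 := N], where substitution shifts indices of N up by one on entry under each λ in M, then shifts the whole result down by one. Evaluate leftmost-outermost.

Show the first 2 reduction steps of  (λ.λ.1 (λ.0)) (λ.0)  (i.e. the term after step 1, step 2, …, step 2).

Answer: after 2 steps: λ.λ.0

Derivation:
  start: (λ.λ.1 (λ.0)) (λ.0)
  [1] λ.(λ.0) (λ.0)
  [2] λ.λ.0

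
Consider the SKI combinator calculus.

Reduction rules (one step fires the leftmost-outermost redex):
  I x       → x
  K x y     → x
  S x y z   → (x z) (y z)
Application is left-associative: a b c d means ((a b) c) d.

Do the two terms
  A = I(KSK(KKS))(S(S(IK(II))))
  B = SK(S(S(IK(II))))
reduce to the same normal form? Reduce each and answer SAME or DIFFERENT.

Term A:
  start: I(KSK(KKS))(S(S(IK(II))))
  →1  KSK(KKS)(S(S(IK(II))))
  →2  S(KKS)(S(S(IK(II))))
  →3  SK(S(S(IK(II))))
  →4  SK(S(S(K(II))))
  →5  SK(S(S(KI)))

Term B:
  start: SK(S(S(IK(II))))
  →1  SK(S(S(K(II))))
  →2  SK(S(S(KI)))

Answer: SAME — A ⇓ SK(S(S(KI))), B ⇓ SK(S(S(KI)))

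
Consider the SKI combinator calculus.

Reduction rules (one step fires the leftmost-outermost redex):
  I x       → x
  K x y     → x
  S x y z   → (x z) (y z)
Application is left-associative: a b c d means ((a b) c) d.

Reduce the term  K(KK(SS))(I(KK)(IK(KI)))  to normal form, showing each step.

  start: K(KK(SS))(I(KK)(IK(KI)))
  [1] KK(SS)
  [2] K

Answer: normal form = K  (in 2 steps)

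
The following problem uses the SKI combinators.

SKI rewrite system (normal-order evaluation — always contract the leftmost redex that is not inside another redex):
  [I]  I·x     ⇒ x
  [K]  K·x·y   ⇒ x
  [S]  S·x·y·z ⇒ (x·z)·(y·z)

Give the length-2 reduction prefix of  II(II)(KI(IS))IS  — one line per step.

  start: II(II)(KI(IS))IS
  step 1: I(II)(KI(IS))IS
  step 2: II(KI(IS))IS

Answer: after 2 steps: II(KI(IS))IS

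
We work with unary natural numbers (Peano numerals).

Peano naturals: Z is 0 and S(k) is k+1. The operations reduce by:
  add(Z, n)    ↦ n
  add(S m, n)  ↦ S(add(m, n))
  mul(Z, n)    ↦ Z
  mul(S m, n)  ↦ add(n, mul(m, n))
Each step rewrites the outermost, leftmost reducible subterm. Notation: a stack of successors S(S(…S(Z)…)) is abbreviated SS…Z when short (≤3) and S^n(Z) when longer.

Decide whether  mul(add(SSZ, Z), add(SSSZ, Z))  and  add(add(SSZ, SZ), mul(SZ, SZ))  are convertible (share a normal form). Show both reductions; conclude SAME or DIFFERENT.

Answer: DIFFERENT — A ⇓ S^6(Z), B ⇓ S^4(Z)

Working:
Term A:
  start: mul(add(SSZ, Z), add(SSSZ, Z))
  step 1: mul(S(add(SZ, Z)), add(SSSZ, Z))
  step 2: add(add(SSSZ, Z), mul(add(SZ, Z), add(SSSZ, Z)))
  step 3: add(S(add(SSZ, Z)), mul(add(SZ, Z), add(SSSZ, Z)))
  step 4: S(add(add(SSZ, Z), mul(add(SZ, Z), add(SSSZ, Z))))
  step 5: S(add(S(add(SZ, Z)), mul(add(SZ, Z), add(SSSZ, Z))))
  step 6: S(S(add(add(SZ, Z), mul(add(SZ, Z), add(SSSZ, Z)))))
  step 7: S(S(add(S(add(Z, Z)), mul(add(SZ, Z), add(SSSZ, Z)))))
  step 8: S(S(S(add(add(Z, Z), mul(add(SZ, Z), add(SSSZ, Z))))))
  step 9: S(S(S(add(Z, mul(add(SZ, Z), add(SSSZ, Z))))))
  step 10: S(S(S(mul(add(SZ, Z), add(SSSZ, Z)))))
  step 11: S(S(S(mul(S(add(Z, Z)), add(SSSZ, Z)))))
  step 12: S(S(S(add(add(SSSZ, Z), mul(add(Z, Z), add(SSSZ, Z))))))
  step 13: S(S(S(add(S(add(SSZ, Z)), mul(add(Z, Z), add(SSSZ, Z))))))
  step 14: S(S(S(S(add(add(SSZ, Z), mul(add(Z, Z), add(SSSZ, Z)))))))
  step 15: S(S(S(S(add(S(add(SZ, Z)), mul(add(Z, Z), add(SSSZ, Z)))))))
  step 16: S(S(S(S(S(add(add(SZ, Z), mul(add(Z, Z), add(SSSZ, Z))))))))
  step 17: S(S(S(S(S(add(S(add(Z, Z)), mul(add(Z, Z), add(SSSZ, Z))))))))
  step 18: S(S(S(S(S(S(add(add(Z, Z), mul(add(Z, Z), add(SSSZ, Z)))))))))
  step 19: S(S(S(S(S(S(add(Z, mul(add(Z, Z), add(SSSZ, Z)))))))))
  step 20: S(S(S(S(S(S(mul(add(Z, Z), add(SSSZ, Z))))))))
  step 21: S(S(S(S(S(S(mul(Z, add(SSSZ, Z))))))))
  step 22: S^6(Z)

Term B:
  start: add(add(SSZ, SZ), mul(SZ, SZ))
  step 1: add(S(add(SZ, SZ)), mul(SZ, SZ))
  step 2: S(add(add(SZ, SZ), mul(SZ, SZ)))
  step 3: S(add(S(add(Z, SZ)), mul(SZ, SZ)))
  step 4: S(S(add(add(Z, SZ), mul(SZ, SZ))))
  step 5: S(S(add(SZ, mul(SZ, SZ))))
  step 6: S(S(S(add(Z, mul(SZ, SZ)))))
  step 7: S(S(S(mul(SZ, SZ))))
  step 8: S(S(S(add(SZ, mul(Z, SZ)))))
  step 9: S(S(S(S(add(Z, mul(Z, SZ))))))
  step 10: S(S(S(S(mul(Z, SZ)))))
  step 11: S^4(Z)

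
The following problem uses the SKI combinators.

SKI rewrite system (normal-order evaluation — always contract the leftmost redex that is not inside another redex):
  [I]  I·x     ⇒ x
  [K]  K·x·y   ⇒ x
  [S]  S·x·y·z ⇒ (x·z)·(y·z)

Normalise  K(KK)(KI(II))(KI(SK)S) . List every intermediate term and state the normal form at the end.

  start: K(KK)(KI(II))(KI(SK)S)
  →1  KK(KI(SK)S)
  →2  K

Answer: normal form = K  (in 2 steps)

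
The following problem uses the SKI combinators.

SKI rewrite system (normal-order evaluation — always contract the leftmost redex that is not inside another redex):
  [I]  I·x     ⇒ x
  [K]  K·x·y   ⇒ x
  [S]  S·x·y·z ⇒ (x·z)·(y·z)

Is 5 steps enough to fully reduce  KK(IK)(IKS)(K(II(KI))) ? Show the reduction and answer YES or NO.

Answer: YES — reaches normal form KS in 3 ≤ 5 steps

Working:
  start: KK(IK)(IKS)(K(II(KI)))
  step 1: K(IKS)(K(II(KI)))
  step 2: IKS
  step 3: KS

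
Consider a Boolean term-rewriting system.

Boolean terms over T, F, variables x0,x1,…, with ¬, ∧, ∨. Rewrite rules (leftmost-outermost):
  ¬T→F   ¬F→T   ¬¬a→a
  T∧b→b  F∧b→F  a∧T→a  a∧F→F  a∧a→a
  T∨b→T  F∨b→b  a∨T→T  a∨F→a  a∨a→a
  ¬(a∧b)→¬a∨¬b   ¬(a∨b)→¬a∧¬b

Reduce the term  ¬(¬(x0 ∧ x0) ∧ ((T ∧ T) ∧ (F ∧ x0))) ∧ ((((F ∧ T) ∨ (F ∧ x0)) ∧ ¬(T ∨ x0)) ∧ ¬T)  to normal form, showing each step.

Answer: normal form = F  (in 18 steps)

Derivation:
  start: ¬(¬(x0 ∧ x0) ∧ ((T ∧ T) ∧ (F ∧ x0))) ∧ ((((F ∧ T) ∨ (F ∧ x0)) ∧ ¬(T ∨ x0)) ∧ ¬T)
  step 1: (¬¬(x0 ∧ x0) ∨ ¬((T ∧ T) ∧ (F ∧ x0))) ∧ ((((F ∧ T) ∨ (F ∧ x0)) ∧ ¬(T ∨ x0)) ∧ ¬T)
  step 2: ((x0 ∧ x0) ∨ ¬((T ∧ T) ∧ (F ∧ x0))) ∧ ((((F ∧ T) ∨ (F ∧ x0)) ∧ ¬(T ∨ x0)) ∧ ¬T)
  step 3: (x0 ∨ ¬((T ∧ T) ∧ (F ∧ x0))) ∧ ((((F ∧ T) ∨ (F ∧ x0)) ∧ ¬(T ∨ x0)) ∧ ¬T)
  step 4: (x0 ∨ (¬(T ∧ T) ∨ ¬(F ∧ x0))) ∧ ((((F ∧ T) ∨ (F ∧ x0)) ∧ ¬(T ∨ x0)) ∧ ¬T)
  step 5: (x0 ∨ ((¬T ∨ ¬T) ∨ ¬(F ∧ x0))) ∧ ((((F ∧ T) ∨ (F ∧ x0)) ∧ ¬(T ∨ x0)) ∧ ¬T)
  step 6: (x0 ∨ (¬T ∨ ¬(F ∧ x0))) ∧ ((((F ∧ T) ∨ (F ∧ x0)) ∧ ¬(T ∨ x0)) ∧ ¬T)
  step 7: (x0 ∨ (F ∨ ¬(F ∧ x0))) ∧ ((((F ∧ T) ∨ (F ∧ x0)) ∧ ¬(T ∨ x0)) ∧ ¬T)
  step 8: (x0 ∨ ¬(F ∧ x0)) ∧ ((((F ∧ T) ∨ (F ∧ x0)) ∧ ¬(T ∨ x0)) ∧ ¬T)
  step 9: (x0 ∨ (¬F ∨ ¬x0)) ∧ ((((F ∧ T) ∨ (F ∧ x0)) ∧ ¬(T ∨ x0)) ∧ ¬T)
  step 10: (x0 ∨ (T ∨ ¬x0)) ∧ ((((F ∧ T) ∨ (F ∧ x0)) ∧ ¬(T ∨ x0)) ∧ ¬T)
  step 11: (x0 ∨ T) ∧ ((((F ∧ T) ∨ (F ∧ x0)) ∧ ¬(T ∨ x0)) ∧ ¬T)
  step 12: T ∧ ((((F ∧ T) ∨ (F ∧ x0)) ∧ ¬(T ∨ x0)) ∧ ¬T)
  step 13: (((F ∧ T) ∨ (F ∧ x0)) ∧ ¬(T ∨ x0)) ∧ ¬T
  step 14: ((F ∨ (F ∧ x0)) ∧ ¬(T ∨ x0)) ∧ ¬T
  step 15: ((F ∧ x0) ∧ ¬(T ∨ x0)) ∧ ¬T
  step 16: (F ∧ ¬(T ∨ x0)) ∧ ¬T
  step 17: F ∧ ¬T
  step 18: F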